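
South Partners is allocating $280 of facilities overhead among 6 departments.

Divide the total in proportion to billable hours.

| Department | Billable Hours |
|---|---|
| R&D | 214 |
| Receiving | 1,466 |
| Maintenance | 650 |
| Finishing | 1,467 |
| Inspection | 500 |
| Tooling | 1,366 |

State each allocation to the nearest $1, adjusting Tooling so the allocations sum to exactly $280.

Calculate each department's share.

R&D: $11 · Receiving: $72 · Maintenance: $32 · Finishing: $73 · Inspection: $25 · Tooling: $67

Sum of billable hours: 5,663.
Pro-rata amounts: R&D 214/5,663 × $280 = 10.58; Receiving 1,466/5,663 × $280 = 72.48; Maintenance 650/5,663 × $280 = 32.14; Finishing 1,467/5,663 × $280 = 72.53; Inspection 500/5,663 × $280 = 24.72; Tooling 1,366/5,663 × $280 = 67.54.
After rounding ($1): R&D $11; Receiving $72; Maintenance $32; Finishing $73; Inspection $25; Tooling $68. Sum = $281.
Difference $280 − $281 = −$1 applied to Tooling: Tooling becomes $67.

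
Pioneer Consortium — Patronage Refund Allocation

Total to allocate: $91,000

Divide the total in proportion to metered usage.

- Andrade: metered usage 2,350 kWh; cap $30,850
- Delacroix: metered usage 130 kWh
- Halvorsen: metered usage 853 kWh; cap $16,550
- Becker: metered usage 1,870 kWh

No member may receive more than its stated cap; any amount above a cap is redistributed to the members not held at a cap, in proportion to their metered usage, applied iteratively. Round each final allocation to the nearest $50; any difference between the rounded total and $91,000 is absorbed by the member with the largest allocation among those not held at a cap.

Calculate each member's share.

Total metered usage = 5,203.
Unconstrained shares: Andrade 41,101.29; Delacroix 2,273.69; Halvorsen 14,918.89; Becker 32,706.13.
Capped: Andrade ($30,850); balance $60,150 reallocated over remaining metered usage 2,853.
Capped: Halvorsen ($16,550); balance $43,600 reallocated over remaining metered usage 2,000.
Remaining shares: Delacroix 2,834.00 → $2,850; Becker 40,766.00 → $40,750.

Andrade: $30,850; Delacroix: $2,850; Halvorsen: $16,550; Becker: $40,750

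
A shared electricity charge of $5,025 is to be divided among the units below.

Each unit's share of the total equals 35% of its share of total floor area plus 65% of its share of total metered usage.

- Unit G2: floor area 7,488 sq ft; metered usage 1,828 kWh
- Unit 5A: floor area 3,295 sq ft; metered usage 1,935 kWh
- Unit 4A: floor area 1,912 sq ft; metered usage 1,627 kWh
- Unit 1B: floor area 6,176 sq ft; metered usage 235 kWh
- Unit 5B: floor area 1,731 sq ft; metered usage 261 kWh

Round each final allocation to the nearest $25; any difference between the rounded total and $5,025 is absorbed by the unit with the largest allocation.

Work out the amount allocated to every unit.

Floor area total 20,602; metered usage total 5,886.
Combined weights (35% floor area + 65% metered usage): Unit G2 0.3291; Unit 5A 0.2697; Unit 4A 0.2122; Unit 1B 0.1309; Unit 5B 0.0582.
Proportional shares: Unit G2 1,653.63; Unit 5A 1,355.05; Unit 4A 1,066.08; Unit 1B 657.64; Unit 5B 292.61.
Rounded to nearest $25: Unit G2 $1,650; Unit 5A $1,350; Unit 4A $1,075; Unit 1B $650; Unit 5B $300. Sum = $5,025.
Sum already equals the total — no adjustment.

Unit G2: $1,650 | Unit 5A: $1,350 | Unit 4A: $1,075 | Unit 1B: $650 | Unit 5B: $300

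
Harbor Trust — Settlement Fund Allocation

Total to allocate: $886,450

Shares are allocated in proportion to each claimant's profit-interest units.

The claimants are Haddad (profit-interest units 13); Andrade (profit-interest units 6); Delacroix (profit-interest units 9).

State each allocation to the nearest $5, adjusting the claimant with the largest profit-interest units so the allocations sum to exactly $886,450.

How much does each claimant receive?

Haddad: $411,565; Andrade: $189,955; Delacroix: $284,930

Sum of profit-interest units: 13 + 6 + 9 = 28.
Proportional shares: Haddad 411,566.07; Andrade 189,953.57; Delacroix 284,930.36.
After rounding ($5): Haddad $411,565; Andrade $189,955; Delacroix $284,930. Sum = $886,450.
Sum already equals the total — no adjustment.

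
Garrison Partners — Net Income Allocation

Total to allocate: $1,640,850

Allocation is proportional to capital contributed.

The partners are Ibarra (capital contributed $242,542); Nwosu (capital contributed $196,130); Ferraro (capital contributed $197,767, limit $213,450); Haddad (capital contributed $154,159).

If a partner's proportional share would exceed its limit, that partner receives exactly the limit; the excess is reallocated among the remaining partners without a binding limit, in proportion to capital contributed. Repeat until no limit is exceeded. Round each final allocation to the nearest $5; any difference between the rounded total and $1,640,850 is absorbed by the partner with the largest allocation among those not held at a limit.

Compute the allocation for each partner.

Ibarra: $583,985 | Nwosu: $472,235 | Ferraro: $213,450 | Haddad: $371,180

Sum of capital contributed: 790,598.
Unconstrained shares: Ibarra 503,384.83; Nwosu 407,058.85; Ferraro 410,456.37; Haddad 319,949.96.
Held at cap: Ferraro ($213,450); residual $1,427,400 reallocated over remaining capital contributed 592,831.
Shares after redistribution: Ibarra 583,985.07 → $583,985; Nwosu 472,235.70 → $472,235; Haddad 371,179.23 → $371,180.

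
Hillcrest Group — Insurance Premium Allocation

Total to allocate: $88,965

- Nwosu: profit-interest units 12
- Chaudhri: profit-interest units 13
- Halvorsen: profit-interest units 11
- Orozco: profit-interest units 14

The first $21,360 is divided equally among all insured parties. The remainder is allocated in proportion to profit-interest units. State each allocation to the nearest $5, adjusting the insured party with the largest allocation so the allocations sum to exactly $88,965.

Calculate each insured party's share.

Equal tier: $21,360 ÷ 4 = $5,340 apiece.
Remainder $67,605 by profit-interest units (total 50): Nwosu 16,225.20 → $16,225; Chaudhri 17,577.30 → $17,575; Halvorsen 14,873.10 → $14,875; Orozco 18,929.40 → $18,930.
Totals: Nwosu $5,340 + $16,225 = $21,565; Chaudhri $5,340 + $17,575 = $22,915; Halvorsen $5,340 + $14,875 = $20,215; Orozco $5,340 + $18,930 = $24,270.

Nwosu: $21,565 · Chaudhri: $22,915 · Halvorsen: $20,215 · Orozco: $24,270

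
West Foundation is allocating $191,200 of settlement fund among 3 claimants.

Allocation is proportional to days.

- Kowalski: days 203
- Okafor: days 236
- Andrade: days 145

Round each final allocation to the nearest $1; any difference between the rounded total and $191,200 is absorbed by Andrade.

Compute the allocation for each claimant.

Kowalski: $66,462; Okafor: $77,266; Andrade: $47,472

Combined days = 584.
Proportional shares: Kowalski 203/584 × $191,200 = 66,461.64; Okafor 236/584 × $191,200 = 77,265.75; Andrade 145/584 × $191,200 = 47,472.60.
After rounding ($1): Kowalski $66,462; Okafor $77,266; Andrade $47,473. Sum = $191,201.
Difference $191,200 − $191,201 = −$1 applied to Andrade: Andrade becomes $47,472.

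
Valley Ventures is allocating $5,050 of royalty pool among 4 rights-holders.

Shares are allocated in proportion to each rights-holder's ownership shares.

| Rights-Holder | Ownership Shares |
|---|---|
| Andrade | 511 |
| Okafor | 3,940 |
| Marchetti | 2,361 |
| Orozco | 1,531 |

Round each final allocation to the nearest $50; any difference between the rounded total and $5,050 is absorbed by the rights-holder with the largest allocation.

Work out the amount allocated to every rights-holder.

Total ownership shares = 8,343.
Pro-rata amounts: Andrade 511/8,343 × $5,050 = 309.31; Okafor 3,940/8,343 × $5,050 = 2,384.87; Marchetti 2,361/8,343 × $5,050 = 1,429.11; Orozco 1,531/8,343 × $5,050 = 926.71.
Rounded to nearest $50: Andrade $300; Okafor $2,400; Marchetti $1,450; Orozco $950. Sum = $5,100.
Difference $5,050 − $5,100 = −$50 applied to largest allocation (Okafor): Okafor becomes $2,350.

Andrade: $300 | Okafor: $2,350 | Marchetti: $1,450 | Orozco: $950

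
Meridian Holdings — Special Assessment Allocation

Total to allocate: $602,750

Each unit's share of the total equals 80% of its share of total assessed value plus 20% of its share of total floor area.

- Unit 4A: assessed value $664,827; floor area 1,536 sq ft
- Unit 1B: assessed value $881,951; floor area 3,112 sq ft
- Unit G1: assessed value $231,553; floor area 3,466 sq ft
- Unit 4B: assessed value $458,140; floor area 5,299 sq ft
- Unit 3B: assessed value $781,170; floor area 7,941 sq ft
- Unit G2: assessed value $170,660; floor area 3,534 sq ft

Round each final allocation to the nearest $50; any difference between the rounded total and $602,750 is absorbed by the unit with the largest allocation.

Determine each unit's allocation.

Unit 4A: $108,000; Unit 1B: $148,450; Unit G1: $51,800; Unit 4B: $94,950; Unit 3B: $156,600; Unit G2: $42,950

Assessed value total 3,188,301; floor area total 24,888.
Blended shares (80% assessed value + 20% floor area): Unit 4A 0.1792; Unit 1B 0.2463; Unit G1 0.0860; Unit 4B 0.1575; Unit 3B 0.2598; Unit G2 0.0712.
Unrounded shares: Unit 4A 107,988.64; Unit 1B 148,460.24; Unit G1 51,808.44; Unit 4B 94,956.05; Unit 3B 156,608.30; Unit G2 42,928.33.
At nearest $50: Unit 4A $108,000; Unit 1B $148,450; Unit G1 $51,800; Unit 4B $94,950; Unit 3B $156,600; Unit G2 $42,950. Sum = $602,750.
Sum already equals the total — no adjustment.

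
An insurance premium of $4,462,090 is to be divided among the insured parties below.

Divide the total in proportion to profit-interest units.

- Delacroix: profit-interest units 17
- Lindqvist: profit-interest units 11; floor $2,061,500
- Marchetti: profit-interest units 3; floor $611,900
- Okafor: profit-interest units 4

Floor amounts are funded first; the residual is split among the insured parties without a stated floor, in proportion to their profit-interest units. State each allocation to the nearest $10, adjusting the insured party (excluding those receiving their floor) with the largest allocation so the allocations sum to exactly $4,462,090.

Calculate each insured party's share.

Minimums first: Lindqvist $2,061,500; Marchetti $611,900. Balance $1,788,690.
Balance split over remaining profit-interest units 21: Delacroix 1,447,987.14 → $1,447,990; Okafor 340,702.86 → $340,700.

Delacroix: $1,447,990; Lindqvist: $2,061,500; Marchetti: $611,900; Okafor: $340,700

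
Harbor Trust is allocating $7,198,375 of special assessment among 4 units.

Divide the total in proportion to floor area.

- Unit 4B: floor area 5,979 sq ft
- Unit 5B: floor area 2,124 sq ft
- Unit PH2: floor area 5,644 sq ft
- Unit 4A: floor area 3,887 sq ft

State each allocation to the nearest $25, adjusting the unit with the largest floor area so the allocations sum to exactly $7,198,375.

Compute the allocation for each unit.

Unit 4B: $2,440,700 | Unit 5B: $867,050 | Unit PH2: $2,303,925 | Unit 4A: $1,586,700

Floor area total: 5,979 + 2,124 + 5,644 + 3,887 = 17,634.
Proportional shares: Unit 4B 2,440,687.54; Unit 5B 867,038.02; Unit PH2 2,303,937.20; Unit 4A 1,586,712.24.
At nearest $25: Unit 4B $2,440,700; Unit 5B $867,050; Unit PH2 $2,303,925; Unit 4A $1,586,700. Sum = $7,198,375.
No rounding difference to absorb.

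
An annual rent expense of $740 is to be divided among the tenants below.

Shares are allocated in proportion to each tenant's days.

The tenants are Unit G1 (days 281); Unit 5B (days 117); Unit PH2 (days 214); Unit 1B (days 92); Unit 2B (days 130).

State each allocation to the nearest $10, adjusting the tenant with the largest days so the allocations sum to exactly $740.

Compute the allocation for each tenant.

Sum of days: 281 + 117 + 214 + 92 + 130 = 834.
Unrounded shares: Unit G1 249.33; Unit 5B 103.81; Unit PH2 189.88; Unit 1B 81.63; Unit 2B 115.35.
After rounding ($10): Unit G1 $250; Unit 5B $100; Unit PH2 $190; Unit 1B $80; Unit 2B $120. Sum = $740.
No rounding difference to absorb.

Unit G1: $250 · Unit 5B: $100 · Unit PH2: $190 · Unit 1B: $80 · Unit 2B: $120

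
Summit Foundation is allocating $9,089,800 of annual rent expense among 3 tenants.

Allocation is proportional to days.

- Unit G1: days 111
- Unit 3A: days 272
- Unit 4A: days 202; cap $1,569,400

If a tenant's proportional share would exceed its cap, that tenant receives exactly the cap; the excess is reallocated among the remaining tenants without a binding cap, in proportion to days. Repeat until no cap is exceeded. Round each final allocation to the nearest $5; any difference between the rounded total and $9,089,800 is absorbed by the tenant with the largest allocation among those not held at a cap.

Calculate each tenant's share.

Unit G1: $2,179,540; Unit 3A: $5,340,860; Unit 4A: $1,569,400

Sum of days: 585.
Proportional shares (ignoring caps): Unit G1 1,724,731.28; Unit 3A 4,226,368.55; Unit 4A 3,138,700.17.
Capped: Unit 4A ($1,569,400); residual $7,520,400 reallocated over remaining days 383.
Remaining shares: Unit G1 2,179,541.51 → $2,179,540; Unit 3A 5,340,858.49 → $5,340,860.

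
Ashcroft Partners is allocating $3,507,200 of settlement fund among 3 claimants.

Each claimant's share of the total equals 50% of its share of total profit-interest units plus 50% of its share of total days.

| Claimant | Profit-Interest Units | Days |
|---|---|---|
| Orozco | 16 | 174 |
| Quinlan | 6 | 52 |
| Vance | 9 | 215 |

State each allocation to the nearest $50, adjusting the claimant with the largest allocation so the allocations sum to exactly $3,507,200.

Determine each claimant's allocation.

Totals — profit-interest units 31, days 441.
Blended shares (50% profit-interest units + 50% days): Orozco 0.4553; Quinlan 0.1557; Vance 0.3889.
Raw shares: Orozco 1,596,980.47; Quinlan 546,180.15; Vance 1,364,039.38.
At nearest $50: Orozco $1,597,000; Quinlan $546,200; Vance $1,364,050. Sum = $3,507,250.
Difference $3,507,200 − $3,507,250 = −$50 applied to largest allocation (Orozco): Orozco becomes $1,596,950.

Orozco: $1,596,950 | Quinlan: $546,200 | Vance: $1,364,050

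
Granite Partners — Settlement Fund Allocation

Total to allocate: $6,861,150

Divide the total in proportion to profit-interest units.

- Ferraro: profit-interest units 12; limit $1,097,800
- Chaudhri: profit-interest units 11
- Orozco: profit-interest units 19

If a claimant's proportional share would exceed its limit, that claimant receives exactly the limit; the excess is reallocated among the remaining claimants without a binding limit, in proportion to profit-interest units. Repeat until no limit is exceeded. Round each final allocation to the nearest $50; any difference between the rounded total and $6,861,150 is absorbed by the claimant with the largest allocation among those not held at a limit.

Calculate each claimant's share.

Combined profit-interest units = 42.
Unconstrained shares: Ferraro 1,960,328.57; Chaudhri 1,796,967.86; Orozco 3,103,853.57.
Capped: Ferraro ($1,097,800); balance $5,763,350 reallocated over remaining profit-interest units 30.
Shares after redistribution: Chaudhri 2,113,228.33 → $2,113,250; Orozco 3,650,121.67 → $3,650,100.

Ferraro: $1,097,800; Chaudhri: $2,113,250; Orozco: $3,650,100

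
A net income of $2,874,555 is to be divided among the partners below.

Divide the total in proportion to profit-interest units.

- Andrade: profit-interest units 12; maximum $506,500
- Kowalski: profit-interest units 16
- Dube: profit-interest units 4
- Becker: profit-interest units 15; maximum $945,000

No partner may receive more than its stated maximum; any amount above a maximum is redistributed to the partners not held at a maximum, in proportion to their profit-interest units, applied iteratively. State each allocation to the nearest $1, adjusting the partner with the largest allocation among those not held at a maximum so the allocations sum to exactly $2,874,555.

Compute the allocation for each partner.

Profit-interest units total: 47.
Pro-rata shares before constraints: Andrade 733,928.94; Kowalski 978,571.91; Dube 244,642.98; Becker 917,411.17.
Held at cap: Andrade ($506,500); balance $2,368,055 reallocated over remaining profit-interest units 35.
Held at cap: Becker ($945,000); balance $1,423,055 reallocated over remaining profit-interest units 20.
Shares after redistribution: Kowalski 1,138,444.00 → $1,138,444; Dube 284,611.00 → $284,611.

Andrade: $506,500 · Kowalski: $1,138,444 · Dube: $284,611 · Becker: $945,000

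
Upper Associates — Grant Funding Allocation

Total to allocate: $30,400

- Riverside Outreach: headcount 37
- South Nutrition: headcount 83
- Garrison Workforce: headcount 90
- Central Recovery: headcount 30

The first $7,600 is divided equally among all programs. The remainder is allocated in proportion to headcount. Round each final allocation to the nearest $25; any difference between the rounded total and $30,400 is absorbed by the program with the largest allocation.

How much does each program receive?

Riverside Outreach: $5,425; South Nutrition: $9,775; Garrison Workforce: $10,450; Central Recovery: $4,750

Equal tier: $7,600 ÷ 4 = $1,900 apiece.
Remainder $22,800 by headcount (total 240): Riverside Outreach 3,515.00 → $3,525; South Nutrition 7,885.00 → $7,875; Garrison Workforce 8,550.00 → $8,550; Central Recovery 2,850.00 → $2,850.
Totals: Riverside Outreach $1,900 + $3,525 = $5,425; South Nutrition $1,900 + $7,875 = $9,775; Garrison Workforce $1,900 + $8,550 = $10,450; Central Recovery $1,900 + $2,850 = $4,750.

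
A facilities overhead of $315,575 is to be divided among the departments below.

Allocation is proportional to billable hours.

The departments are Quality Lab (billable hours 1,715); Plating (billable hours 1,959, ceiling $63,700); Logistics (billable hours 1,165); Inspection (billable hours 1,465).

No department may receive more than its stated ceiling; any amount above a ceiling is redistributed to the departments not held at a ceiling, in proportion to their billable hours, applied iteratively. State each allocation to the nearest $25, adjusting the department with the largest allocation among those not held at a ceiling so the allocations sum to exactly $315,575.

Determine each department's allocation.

Quality Lab: $99,425 | Plating: $63,700 | Logistics: $67,525 | Inspection: $84,925

Sum of billable hours: 6,304.
Pro-rata shares before constraints: Quality Lab 85,852.02; Plating 98,066.53; Logistics 58,319.30; Inspection 73,337.15.
Cap binds for Plating ($63,700); balance $251,875 reallocated over remaining billable hours 4,345.
Remaining shares: Quality Lab 99,416.71 → $99,425; Logistics 67,533.80 → $67,525; Inspection 84,924.48 → $84,925.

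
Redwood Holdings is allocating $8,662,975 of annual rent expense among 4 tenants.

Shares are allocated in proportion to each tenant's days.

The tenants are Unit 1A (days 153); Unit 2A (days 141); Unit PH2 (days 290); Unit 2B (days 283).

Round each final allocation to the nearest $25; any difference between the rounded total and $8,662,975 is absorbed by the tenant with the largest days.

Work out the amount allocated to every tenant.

Unit 1A: $1,528,750 | Unit 2A: $1,408,850 | Unit PH2: $2,897,675 | Unit 2B: $2,827,700

Total days = 153 + 141 + 290 + 283 = 867.
Pro-rata amounts: Unit 1A 1,528,760.29; Unit 2A 1,408,857.53; Unit PH2 2,897,650.23; Unit 2B 2,827,706.95.
Rounded to nearest $25: Unit 1A $1,528,750; Unit 2A $1,408,850; Unit PH2 $2,897,650; Unit 2B $2,827,700. Sum = $8,662,950.
Difference $8,662,975 − $8,662,950 = +$25 applied to largest days (Unit PH2): Unit PH2 becomes $2,897,675.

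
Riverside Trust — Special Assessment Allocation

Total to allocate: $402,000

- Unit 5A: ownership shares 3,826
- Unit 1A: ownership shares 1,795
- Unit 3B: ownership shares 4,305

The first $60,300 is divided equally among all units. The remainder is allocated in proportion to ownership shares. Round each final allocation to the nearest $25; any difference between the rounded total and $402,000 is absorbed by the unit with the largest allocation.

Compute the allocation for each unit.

Unit 5A: $151,800 | Unit 1A: $81,900 | Unit 3B: $168,300

$60,300 shared equally gives $20,100 per unit.
Remainder $341,700 by ownership shares (total 9,926): Unit 5A 131,709.07 → $131,700; Unit 1A 61,792.41 → $61,800; Unit 3B 148,198.52 → $148,200.
Totals: Unit 5A $20,100 + $131,700 = $151,800; Unit 1A $20,100 + $61,800 = $81,900; Unit 3B $20,100 + $148,200 = $168,300.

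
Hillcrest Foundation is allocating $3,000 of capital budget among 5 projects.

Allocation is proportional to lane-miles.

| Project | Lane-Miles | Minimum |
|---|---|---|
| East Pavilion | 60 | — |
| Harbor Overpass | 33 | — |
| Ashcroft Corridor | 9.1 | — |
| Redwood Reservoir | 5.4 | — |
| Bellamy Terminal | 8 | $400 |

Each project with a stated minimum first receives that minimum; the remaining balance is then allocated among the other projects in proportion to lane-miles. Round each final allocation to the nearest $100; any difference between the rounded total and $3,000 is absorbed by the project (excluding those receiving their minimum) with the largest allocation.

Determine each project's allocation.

Guaranteed amounts: Bellamy Terminal $400. Balance $2,600.
Balance split over remaining lane-miles 107.5: East Pavilion 1,451.16 → $1,500; Harbor Overpass 798.14 → $800; Ashcroft Corridor 220.09 → $200; Redwood Reservoir 130.60 → $100.

East Pavilion: $1,500 | Harbor Overpass: $800 | Ashcroft Corridor: $200 | Redwood Reservoir: $100 | Bellamy Terminal: $400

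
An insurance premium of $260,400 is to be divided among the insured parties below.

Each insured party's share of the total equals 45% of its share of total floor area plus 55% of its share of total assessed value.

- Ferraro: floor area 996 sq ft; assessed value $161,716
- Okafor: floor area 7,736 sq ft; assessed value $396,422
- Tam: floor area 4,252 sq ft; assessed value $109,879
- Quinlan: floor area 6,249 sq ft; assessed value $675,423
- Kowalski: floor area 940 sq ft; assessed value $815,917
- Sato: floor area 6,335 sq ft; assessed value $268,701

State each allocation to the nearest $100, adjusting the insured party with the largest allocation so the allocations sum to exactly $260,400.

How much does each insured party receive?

Ferraro: $13,900; Okafor: $57,600; Tam: $25,300; Quinlan: $67,400; Kowalski: $52,300; Sato: $43,900

Totals — floor area 26,508, assessed value 2,428,058.
Combined weights (45% floor area + 55% assessed value): Ferraro 0.0535; Okafor 0.2211; Tam 0.0971; Quinlan 0.2591; Kowalski 0.2008; Sato 0.1684.
Proportional shares: Ferraro 13,941.75; Okafor 57,580.51; Tam 25,277.45; Quinlan 67,464.13; Kowalski 52,282.52; Sato 43,853.64.
At nearest $100: Ferraro $13,900; Okafor $57,600; Tam $25,300; Quinlan $67,500; Kowalski $52,300; Sato $43,900. Sum = $260,500.
Difference $260,400 − $260,500 = −$100 applied to largest allocation (Quinlan): Quinlan becomes $67,400.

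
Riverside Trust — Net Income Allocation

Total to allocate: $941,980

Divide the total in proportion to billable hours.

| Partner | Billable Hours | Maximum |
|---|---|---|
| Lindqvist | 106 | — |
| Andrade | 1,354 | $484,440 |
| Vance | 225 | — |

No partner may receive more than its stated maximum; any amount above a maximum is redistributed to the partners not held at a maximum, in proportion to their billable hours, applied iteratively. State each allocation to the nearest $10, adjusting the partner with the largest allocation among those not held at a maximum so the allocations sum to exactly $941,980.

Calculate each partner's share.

Lindqvist: $146,520 | Andrade: $484,440 | Vance: $311,020

Combined billable hours = 1,685.
Pro-rata shares before constraints: Lindqvist 59,258.09; Andrade 756,938.23; Vance 125,783.68.
Cap binds for Andrade ($484,440); remaining pool $457,540 reallocated over remaining billable hours 331.
Shares after redistribution: Lindqvist 146,523.38 → $146,520; Vance 311,016.62 → $311,020.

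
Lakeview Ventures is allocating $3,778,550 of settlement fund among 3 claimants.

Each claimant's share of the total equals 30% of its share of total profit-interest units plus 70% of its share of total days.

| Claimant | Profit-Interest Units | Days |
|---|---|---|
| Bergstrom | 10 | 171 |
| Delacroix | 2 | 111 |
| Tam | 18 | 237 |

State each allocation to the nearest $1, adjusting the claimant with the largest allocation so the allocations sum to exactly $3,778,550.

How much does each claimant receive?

Profit-interest units total 30; days total 519.
Combined weights (30% profit-interest units + 70% days): Bergstrom 0.3306; Delacroix 0.1697; Tam 0.4997.
Pro-rata amounts: Bergstrom 1,249,324.05; Delacroix 641,261.43; Tam 1,887,964.52.
After rounding ($1): Bergstrom $1,249,324; Delacroix $641,261; Tam $1,887,965. Sum = $3,778,550.
Sum already equals the total — no adjustment.

Bergstrom: $1,249,324 | Delacroix: $641,261 | Tam: $1,887,965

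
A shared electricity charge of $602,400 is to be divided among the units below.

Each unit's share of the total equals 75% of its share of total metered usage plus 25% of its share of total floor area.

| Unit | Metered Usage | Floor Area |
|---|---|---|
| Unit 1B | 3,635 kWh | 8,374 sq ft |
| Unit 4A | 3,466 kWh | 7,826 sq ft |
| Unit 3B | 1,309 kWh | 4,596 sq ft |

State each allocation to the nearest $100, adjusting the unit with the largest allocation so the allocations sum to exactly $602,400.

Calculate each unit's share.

Metered usage total 8,410; floor area total 20,796.
Composite weights (75% metered usage + 25% floor area): Unit 1B 0.4248; Unit 4A 0.4032; Unit 3B 0.1720.
Unrounded shares: Unit 1B 255,921.24; Unit 4A 242,873.77; Unit 3B 103,604.99.
Rounded to nearest $100: Unit 1B $255,900; Unit 4A $242,900; Unit 3B $103,600. Sum = $602,400.
Rounded total matches; no reconciliation needed.

Unit 1B: $255,900; Unit 4A: $242,900; Unit 3B: $103,600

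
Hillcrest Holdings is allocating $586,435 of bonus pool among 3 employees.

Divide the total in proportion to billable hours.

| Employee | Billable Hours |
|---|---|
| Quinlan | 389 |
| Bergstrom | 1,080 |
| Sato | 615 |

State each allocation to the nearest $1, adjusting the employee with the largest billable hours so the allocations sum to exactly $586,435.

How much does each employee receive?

Total billable hours = 389 + 1,080 + 615 = 2,084.
Raw shares: Quinlan 109,464.11; Bergstrom 303,910.65; Sato 173,060.23.
Rounded to nearest $1: Quinlan $109,464; Bergstrom $303,911; Sato $173,060. Sum = $586,435.
Sum already equals the total — no adjustment.

Quinlan: $109,464 · Bergstrom: $303,911 · Sato: $173,060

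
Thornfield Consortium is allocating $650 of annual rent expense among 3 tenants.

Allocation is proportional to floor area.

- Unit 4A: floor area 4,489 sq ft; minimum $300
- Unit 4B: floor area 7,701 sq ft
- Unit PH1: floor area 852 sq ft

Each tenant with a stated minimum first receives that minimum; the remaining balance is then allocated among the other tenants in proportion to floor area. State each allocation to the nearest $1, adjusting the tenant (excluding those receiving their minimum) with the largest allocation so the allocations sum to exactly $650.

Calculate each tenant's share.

Unit 4A: $300; Unit 4B: $315; Unit PH1: $35

Fund the minimums — Unit 4A $300. Balance $350.
Balance split over remaining floor area 8,553: Unit 4B 315.14 → $315; Unit PH1 34.86 → $35.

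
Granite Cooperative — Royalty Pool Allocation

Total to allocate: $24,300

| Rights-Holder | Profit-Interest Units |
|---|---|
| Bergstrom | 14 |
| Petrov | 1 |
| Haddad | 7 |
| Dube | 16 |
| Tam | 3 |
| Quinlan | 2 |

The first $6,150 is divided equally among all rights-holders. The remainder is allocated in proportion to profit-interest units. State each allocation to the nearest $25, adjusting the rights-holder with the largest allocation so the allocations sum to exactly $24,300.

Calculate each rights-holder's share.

Equal tier: $6,150 ÷ 6 = $1,025 apiece.
Remainder $18,150 by profit-interest units (total 43): Bergstrom 5,909.30 → $5,900; Petrov 422.09 → $425; Haddad 2,954.65 → $2,950; Dube 6,753.49 → $6,750; Tam 1,266.28 → $1,275; Quinlan 844.19 → $850.
Totals: Bergstrom $1,025 + $5,900 = $6,925; Petrov $1,025 + $425 = $1,450; Haddad $1,025 + $2,950 = $3,975; Dube $1,025 + $6,750 = $7,775; Tam $1,025 + $1,275 = $2,300; Quinlan $1,025 + $850 = $1,875.

Bergstrom: $6,925; Petrov: $1,450; Haddad: $3,975; Dube: $7,775; Tam: $2,300; Quinlan: $1,875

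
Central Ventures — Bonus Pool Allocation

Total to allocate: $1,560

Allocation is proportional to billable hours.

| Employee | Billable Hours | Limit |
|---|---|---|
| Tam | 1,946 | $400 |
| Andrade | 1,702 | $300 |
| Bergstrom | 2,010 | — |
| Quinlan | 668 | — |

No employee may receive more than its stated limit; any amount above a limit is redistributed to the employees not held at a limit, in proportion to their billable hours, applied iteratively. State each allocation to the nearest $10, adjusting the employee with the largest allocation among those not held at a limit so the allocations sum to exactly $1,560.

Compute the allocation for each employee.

Tam: $400 | Andrade: $300 | Bergstrom: $650 | Quinlan: $210

Combined billable hours = 6,326.
Pro-rata shares before constraints: Tam 479.89; Andrade 419.72; Bergstrom 495.67; Quinlan 164.73.
Cap binds for Tam ($400), Andrade ($300); residual $860 reallocated over remaining billable hours 2,678.
Remaining shares: Bergstrom 645.48 → $650; Quinlan 214.52 → $210.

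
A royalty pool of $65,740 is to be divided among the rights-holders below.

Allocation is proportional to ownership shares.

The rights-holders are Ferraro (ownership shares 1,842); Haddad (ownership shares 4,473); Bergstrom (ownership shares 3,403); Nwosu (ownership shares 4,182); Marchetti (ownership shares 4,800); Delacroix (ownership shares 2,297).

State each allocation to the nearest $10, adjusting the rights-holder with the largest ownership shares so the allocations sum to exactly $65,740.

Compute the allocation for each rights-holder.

Ferraro: $5,770 | Haddad: $14,000 | Bergstrom: $10,650 | Nwosu: $13,090 | Marchetti: $15,040 | Delacroix: $7,190

Combined ownership shares = 20,997.
Unrounded shares: Ferraro 1,842/20,997 × $65,740 = 5,767.16; Haddad 4,473/20,997 × $65,740 = 14,004.62; Bergstrom 3,403/20,997 × $65,740 = 10,654.53; Nwosu 4,182/20,997 × $65,740 = 13,093.52; Marchetti 4,800/20,997 × $65,740 = 15,028.43; Delacroix 2,297/20,997 × $65,740 = 7,191.73.
Rounded to nearest $10: Ferraro $5,770; Haddad $14,000; Bergstrom $10,650; Nwosu $13,090; Marchetti $15,030; Delacroix $7,190. Sum = $65,730.
Difference $65,740 − $65,730 = +$10 applied to largest ownership shares (Marchetti): Marchetti becomes $15,040.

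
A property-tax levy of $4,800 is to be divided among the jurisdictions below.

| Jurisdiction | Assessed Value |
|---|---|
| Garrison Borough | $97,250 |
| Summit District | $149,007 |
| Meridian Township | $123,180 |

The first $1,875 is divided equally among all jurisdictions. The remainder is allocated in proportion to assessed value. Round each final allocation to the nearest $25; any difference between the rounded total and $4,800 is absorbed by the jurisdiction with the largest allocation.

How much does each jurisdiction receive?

Garrison Borough: $1,400; Summit District: $1,800; Meridian Township: $1,600

First tranche $1,875 split equally: $625 each.
Remainder $2,925 by assessed value (total 369,437): Garrison Borough 769.97 → $775; Summit District 1,179.76 → $1,175; Meridian Township 975.27 → $975.
Totals: Garrison Borough $625 + $775 = $1,400; Summit District $625 + $1,175 = $1,800; Meridian Township $625 + $975 = $1,600.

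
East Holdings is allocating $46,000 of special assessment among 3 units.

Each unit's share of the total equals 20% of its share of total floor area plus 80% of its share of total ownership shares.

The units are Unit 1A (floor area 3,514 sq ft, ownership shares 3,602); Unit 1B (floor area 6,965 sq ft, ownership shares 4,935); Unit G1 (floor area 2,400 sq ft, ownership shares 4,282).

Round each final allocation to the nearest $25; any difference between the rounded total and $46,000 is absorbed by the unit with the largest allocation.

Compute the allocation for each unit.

Totals — floor area 12,879, ownership shares 12,819.
Combined weights (20% floor area + 80% ownership shares): Unit 1A 0.2794; Unit 1B 0.4161; Unit G1 0.3045.
Raw shares: Unit 1A 12,850.60; Unit 1B 19,142.48; Unit G1 14,006.92.
Rounded to nearest $25: Unit 1A $12,850; Unit 1B $19,150; Unit G1 $14,000. Sum = $46,000.
No rounding difference to absorb.

Unit 1A: $12,850 | Unit 1B: $19,150 | Unit G1: $14,000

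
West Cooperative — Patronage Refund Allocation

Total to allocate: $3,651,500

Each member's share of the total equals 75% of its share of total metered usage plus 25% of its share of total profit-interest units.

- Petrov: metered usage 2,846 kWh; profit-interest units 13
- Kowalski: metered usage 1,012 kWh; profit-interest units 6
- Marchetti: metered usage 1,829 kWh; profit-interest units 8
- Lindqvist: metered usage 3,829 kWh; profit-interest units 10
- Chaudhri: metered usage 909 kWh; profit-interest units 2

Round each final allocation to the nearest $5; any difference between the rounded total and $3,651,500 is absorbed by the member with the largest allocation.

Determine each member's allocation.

Totals — metered usage 10,425, profit-interest units 39.
Combined weights (75% metered usage + 25% profit-interest units): Petrov 0.2881; Kowalski 0.1113; Marchetti 0.1829; Lindqvist 0.3396; Chaudhri 0.0782.
Raw shares: Petrov 1,051,929.72; Kowalski 406,292.52; Marchetti 667,730.76; Lindqvist 1,239,940.55; Chaudhri 285,606.44.
At nearest $5: Petrov $1,051,930; Kowalski $406,295; Marchetti $667,730; Lindqvist $1,239,940; Chaudhri $285,605. Sum = $3,651,500.
Sum already equals the total — no adjustment.

Petrov: $1,051,930; Kowalski: $406,295; Marchetti: $667,730; Lindqvist: $1,239,940; Chaudhri: $285,605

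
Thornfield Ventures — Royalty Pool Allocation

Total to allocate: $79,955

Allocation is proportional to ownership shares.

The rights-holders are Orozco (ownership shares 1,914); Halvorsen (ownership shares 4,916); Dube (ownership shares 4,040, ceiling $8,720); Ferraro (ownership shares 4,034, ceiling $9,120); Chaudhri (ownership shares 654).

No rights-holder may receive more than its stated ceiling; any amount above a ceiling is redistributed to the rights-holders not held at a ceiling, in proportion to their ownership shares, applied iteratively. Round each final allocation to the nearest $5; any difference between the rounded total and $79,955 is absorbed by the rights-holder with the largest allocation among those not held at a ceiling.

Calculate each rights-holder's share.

Orozco: $15,885; Halvorsen: $40,800; Dube: $8,720; Ferraro: $9,120; Chaudhri: $5,430

Total ownership shares = 15,558.
Unconstrained shares: Orozco 9,836.35; Halvorsen 25,264.09; Dube 20,762.19; Ferraro 20,731.36; Chaudhri 3,361.01.
Cap binds for Dube ($8,720), Ferraro ($9,120); residual $62,115 reallocated over remaining ownership shares 7,484.
Shares after redistribution: Orozco 15,885.64 → $15,885; Halvorsen 40,801.35 → $40,800; Chaudhri 5,428.01 → $5,430.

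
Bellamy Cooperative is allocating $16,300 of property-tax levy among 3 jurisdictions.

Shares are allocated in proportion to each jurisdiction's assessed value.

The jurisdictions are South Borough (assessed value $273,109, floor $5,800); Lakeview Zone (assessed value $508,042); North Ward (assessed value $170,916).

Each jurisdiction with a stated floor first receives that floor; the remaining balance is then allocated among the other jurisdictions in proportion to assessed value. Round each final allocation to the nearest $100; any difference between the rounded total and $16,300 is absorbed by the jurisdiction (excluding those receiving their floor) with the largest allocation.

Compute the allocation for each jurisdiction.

Minimums first: South Borough $5,800. Remaining pool $10,500.
Remaining pool split over remaining assessed value 678,958: Lakeview Zone 7,856.81 → $7,900; North Ward 2,643.19 → $2,600.

South Borough: $5,800; Lakeview Zone: $7,900; North Ward: $2,600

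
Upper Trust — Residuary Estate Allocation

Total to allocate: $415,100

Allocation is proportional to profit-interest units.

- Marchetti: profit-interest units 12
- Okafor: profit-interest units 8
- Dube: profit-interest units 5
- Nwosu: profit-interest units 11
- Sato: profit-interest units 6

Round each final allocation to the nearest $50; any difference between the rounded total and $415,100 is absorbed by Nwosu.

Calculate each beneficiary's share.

Marchetti: $118,600 · Okafor: $79,050 · Dube: $49,400 · Nwosu: $108,750 · Sato: $59,300

Profit-interest units total: 42.
Pro-rata amounts: Marchetti 12/42 × $415,100 = 118,600.00; Okafor 8/42 × $415,100 = 79,066.67; Dube 5/42 × $415,100 = 49,416.67; Nwosu 11/42 × $415,100 = 108,716.67; Sato 6/42 × $415,100 = 59,300.00.
Rounded to nearest $50: Marchetti $118,600; Okafor $79,050; Dube $49,400; Nwosu $108,700; Sato $59,300. Sum = $415,050.
Difference $415,100 − $415,050 = +$50 applied to Nwosu: Nwosu becomes $108,750.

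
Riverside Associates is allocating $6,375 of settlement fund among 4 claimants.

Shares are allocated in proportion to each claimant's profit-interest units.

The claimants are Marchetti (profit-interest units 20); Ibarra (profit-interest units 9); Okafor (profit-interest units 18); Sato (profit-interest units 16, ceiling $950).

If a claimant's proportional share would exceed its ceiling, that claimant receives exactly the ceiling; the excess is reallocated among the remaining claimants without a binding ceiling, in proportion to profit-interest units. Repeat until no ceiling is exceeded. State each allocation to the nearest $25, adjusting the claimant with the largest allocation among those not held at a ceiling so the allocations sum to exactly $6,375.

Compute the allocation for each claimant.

Sum of profit-interest units: 63.
Unconstrained shares: Marchetti 2,023.81; Ibarra 910.71; Okafor 1,821.43; Sato 1,619.05.
Capped: Sato ($950); remaining pool $5,425 reallocated over remaining profit-interest units 47.
Shares after redistribution: Marchetti 2,308.51 → $2,300; Ibarra 1,038.83 → $1,050; Okafor 2,077.66 → $2,075.

Marchetti: $2,300 · Ibarra: $1,050 · Okafor: $2,075 · Sato: $950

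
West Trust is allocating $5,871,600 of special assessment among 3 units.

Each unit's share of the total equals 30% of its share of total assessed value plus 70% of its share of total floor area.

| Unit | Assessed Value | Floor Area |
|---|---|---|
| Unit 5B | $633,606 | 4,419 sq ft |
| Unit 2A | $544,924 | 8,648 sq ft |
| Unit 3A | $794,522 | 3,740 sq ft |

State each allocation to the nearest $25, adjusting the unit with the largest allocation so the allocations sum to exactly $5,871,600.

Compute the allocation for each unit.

Assessed value total 1,973,052; floor area total 16,807.
Combined weights (30% assessed value + 70% floor area): Unit 5B 0.2804; Unit 2A 0.4430; Unit 3A 0.2766.
Pro-rata amounts: Unit 5B 1,646,321.98; Unit 2A 2,601,343.36; Unit 3A 1,623,934.66.
At nearest $25: Unit 5B $1,646,325; Unit 2A $2,601,350; Unit 3A $1,623,925. Sum = $5,871,600.
Sum already equals the total — no adjustment.

Unit 5B: $1,646,325; Unit 2A: $2,601,350; Unit 3A: $1,623,925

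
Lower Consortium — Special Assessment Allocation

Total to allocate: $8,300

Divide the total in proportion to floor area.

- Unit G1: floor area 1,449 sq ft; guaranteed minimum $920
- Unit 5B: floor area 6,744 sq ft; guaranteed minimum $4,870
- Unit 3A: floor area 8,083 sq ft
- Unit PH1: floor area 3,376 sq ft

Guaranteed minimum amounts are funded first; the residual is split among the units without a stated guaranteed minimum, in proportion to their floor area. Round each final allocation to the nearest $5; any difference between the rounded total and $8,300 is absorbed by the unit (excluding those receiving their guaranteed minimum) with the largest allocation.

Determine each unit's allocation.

Unit G1: $920 | Unit 5B: $4,870 | Unit 3A: $1,770 | Unit PH1: $740

Minimums first: Unit G1 $920; Unit 5B $4,870. Residual $2,510.
Residual split over remaining floor area 11,459: Unit 3A 1,770.51 → $1,770; Unit PH1 739.49 → $740.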